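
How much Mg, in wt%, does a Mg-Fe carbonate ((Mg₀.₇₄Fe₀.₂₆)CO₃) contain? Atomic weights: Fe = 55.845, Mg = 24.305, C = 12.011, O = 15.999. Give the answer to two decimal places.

19.44 wt%

M((Mg₀.₇₄Fe₀.₂₆)CO₃) = 92.513 g/mol.
Mg contributes 0.74 × 24.305 = 17.986 g per mole.
17.986/92.513 = 0.1944 → 19.44%.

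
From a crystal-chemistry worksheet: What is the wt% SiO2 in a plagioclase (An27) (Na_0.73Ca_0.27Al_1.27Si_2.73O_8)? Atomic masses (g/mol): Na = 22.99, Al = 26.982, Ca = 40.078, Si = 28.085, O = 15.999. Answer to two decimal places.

61.54 wt%

M(Na_0.73Ca_0.27Al_1.27Si_2.73O_8) = 266.535 g/mol; M(SiO2) = 60.083 g/mol.
Moles SiO2 per formula unit = 2.73 Si ÷ 1 = 2.7300.
SiO2 fraction = (2.7300 × 60.083) / 266.535 = 164.027/266.535 = 0.6154.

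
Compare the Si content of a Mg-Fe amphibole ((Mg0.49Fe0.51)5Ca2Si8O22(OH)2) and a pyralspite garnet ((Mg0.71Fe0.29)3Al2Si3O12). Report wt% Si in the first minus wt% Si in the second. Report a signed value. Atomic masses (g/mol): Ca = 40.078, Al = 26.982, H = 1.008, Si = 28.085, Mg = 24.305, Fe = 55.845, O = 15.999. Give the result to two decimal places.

5.60 percentage points

Si in (Mg0.49Fe0.51)5Ca2Si8O22(OH)2: molar mass 892.780 g/mol; 8×28.085 = 224.680 g → 25.17 wt%.
Si in (Mg0.71Fe0.29)3Al2Si3O12: molar mass 430.562 g/mol; 3×28.085 = 84.255 g → 19.57 wt%.
Difference = 25.17 − 19.57 = 5.60 percentage points.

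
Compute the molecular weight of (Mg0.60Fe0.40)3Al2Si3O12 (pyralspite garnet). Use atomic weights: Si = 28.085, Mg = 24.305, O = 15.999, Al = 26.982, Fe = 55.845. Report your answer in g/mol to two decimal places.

440.97 g/mol

Mg: 1.80 × 24.305 = 43.7490
Fe: 1.20 × 55.845 = 67.0140
Al: 2 × 26.982 = 53.9640
Si: 3 × 28.085 = 84.2550
O: 12 × 15.999 = 191.9880
Summing the contributions gives the formula mass.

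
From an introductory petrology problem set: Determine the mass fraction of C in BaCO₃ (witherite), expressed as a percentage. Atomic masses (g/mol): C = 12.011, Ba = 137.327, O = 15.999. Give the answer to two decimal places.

6.09 mass %

Molar mass of BaCO₃: 1×137.327 + 1×12.011 + 3×15.999 = 197.335 g/mol.
Mass of C per formula unit: 1 × 12.011 = 12.011 g.
Weight fraction C = 12.011 / 197.335 = 0.0609.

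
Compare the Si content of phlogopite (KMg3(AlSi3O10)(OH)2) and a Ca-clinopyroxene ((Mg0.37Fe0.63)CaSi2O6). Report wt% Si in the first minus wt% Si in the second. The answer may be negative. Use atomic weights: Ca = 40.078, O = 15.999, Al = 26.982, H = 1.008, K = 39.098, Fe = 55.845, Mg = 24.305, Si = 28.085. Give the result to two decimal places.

-3.57 percentage points

First mineral: 84.255 g Si in 417.254 g formula = 20.19 wt% Si.
Second mineral: 56.170 g Si in 236.417 g formula = 23.76 wt% Si.
20.19% − 23.76% gives a difference of -3.57 percentage points.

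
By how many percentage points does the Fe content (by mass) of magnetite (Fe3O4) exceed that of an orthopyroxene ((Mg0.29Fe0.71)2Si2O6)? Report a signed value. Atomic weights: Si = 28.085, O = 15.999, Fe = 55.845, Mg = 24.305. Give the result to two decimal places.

M(Fe3O4) = 231.531 g/mol, so wt% Fe = 167.535/231.531 × 100 = 72.36%.
M((Mg0.29Fe0.71)2Si2O6) = 245.561 g/mol, so wt% Fe = 79.300/245.561 × 100 = 32.29%.
72.36 − 32.29 = 40.07 pp.

40.07 percentage points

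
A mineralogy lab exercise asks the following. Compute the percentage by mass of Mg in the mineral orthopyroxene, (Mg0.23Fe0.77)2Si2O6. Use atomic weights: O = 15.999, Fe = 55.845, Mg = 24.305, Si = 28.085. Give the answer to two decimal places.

M((Mg0.23Fe0.77)2Si2O6) = 249.346 g/mol.
Mg contributes 0.46 × 24.305 = 11.180 g per mole.
11.180/249.346 = 0.0448 → 4.48%.

4.48 wt%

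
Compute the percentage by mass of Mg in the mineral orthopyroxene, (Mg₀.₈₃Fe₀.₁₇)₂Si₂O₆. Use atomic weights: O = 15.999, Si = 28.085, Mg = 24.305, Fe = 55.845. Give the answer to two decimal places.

Molar mass of (Mg₀.₈₃Fe₀.₁₇)₂Si₂O₆: 1.66×24.305 + 0.34×55.845 + 2×28.085 + 6×15.999 = 211.498 g/mol.
Mass of Mg per formula unit: 1.66 × 24.305 = 40.346 g.
Weight fraction Mg = 40.346 / 211.498 = 0.1908.

19.08 weight percent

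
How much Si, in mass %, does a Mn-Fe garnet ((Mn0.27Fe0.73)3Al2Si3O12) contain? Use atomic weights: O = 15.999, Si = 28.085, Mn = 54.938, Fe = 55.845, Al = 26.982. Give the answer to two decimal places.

Molar mass of (Mn0.27Fe0.73)3Al2Si3O12: 0.81*54.938 + 2.19*55.845 + 2*26.982 + 3*28.085 + 12*15.999 = 497.007 g/mol.
Mass of Si per formula unit: 3 × 28.085 = 84.255 g.
Weight fraction Si = 84.255 / 497.007 = 0.1695.

16.95 mass %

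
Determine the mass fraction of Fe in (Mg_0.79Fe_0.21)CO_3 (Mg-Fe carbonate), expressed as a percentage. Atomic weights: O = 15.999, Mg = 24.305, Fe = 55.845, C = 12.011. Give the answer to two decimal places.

12.90 wt%

M((Mg_0.79Fe_0.21)CO_3) = 90.936 g/mol.
Fe contributes 0.21 × 55.845 = 11.727 g per mole.
11.727/90.936 = 0.1290 → 12.90%.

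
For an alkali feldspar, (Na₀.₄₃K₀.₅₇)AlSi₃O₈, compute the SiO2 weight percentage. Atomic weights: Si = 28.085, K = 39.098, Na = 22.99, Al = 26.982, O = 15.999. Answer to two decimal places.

66.41 wt%

Molar mass of (Na₀.₄₃K₀.₅₇)AlSi₃O₈ = 0.43×22.99 + 0.57×39.098 + 1×26.982 + 3×28.085 + 8×15.999 = 271.401 g/mol.
Each formula unit contains 3 Si, equivalent to 3/1 = 3.0000 mol SiO2.
M(SiO2) = 1×28.085 + 2×15.999 = 60.083 g/mol.
Mass of SiO2 per formula unit = 3.0000 × 60.083 = 180.249 g.
SiO2 wt% = 180.249 / 271.401 × 100 = 66.41%.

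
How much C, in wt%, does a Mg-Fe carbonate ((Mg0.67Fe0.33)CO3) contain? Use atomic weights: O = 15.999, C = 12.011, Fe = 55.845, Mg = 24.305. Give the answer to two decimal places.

M((Mg0.67Fe0.33)CO3) = 94.721 g/mol.
C contributes 1 × 12.011 = 12.011 g per mole.
12.011/94.721 = 0.1268 → 12.68%.

12.68 wt%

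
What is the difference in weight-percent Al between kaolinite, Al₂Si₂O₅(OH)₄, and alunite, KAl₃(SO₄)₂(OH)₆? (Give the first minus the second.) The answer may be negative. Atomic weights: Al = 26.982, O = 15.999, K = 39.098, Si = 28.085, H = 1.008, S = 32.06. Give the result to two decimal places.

First mineral: 53.964 g Al in 258.157 g formula = 20.90 wt% Al.
Second mineral: 80.946 g Al in 414.198 g formula = 19.54 wt% Al.
20.90% − 19.54% gives a difference of 1.36 percentage points.

1.36 percentage points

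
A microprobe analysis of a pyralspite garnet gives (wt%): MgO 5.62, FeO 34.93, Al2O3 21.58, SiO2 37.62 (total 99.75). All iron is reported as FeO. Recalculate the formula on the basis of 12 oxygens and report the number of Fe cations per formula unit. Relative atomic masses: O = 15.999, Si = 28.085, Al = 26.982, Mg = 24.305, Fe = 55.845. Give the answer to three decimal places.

2.322 Fe apfu

MgO: 5.62/40.304 = 0.13944 mol → 0.13944 mol Mg, 0.13944 mol O.
FeO: 34.93/71.844 = 0.48619 mol → 0.48619 mol Fe, 0.48619 mol O.
Al2O3: 21.58/101.961 = 0.21165 mol → 0.42330 mol Al, 0.63495 mol O.
SiO2: 37.62/60.083 = 0.62613 mol → 0.62613 mol Si, 1.25226 mol O.
Total oxygen = 2.51284 mol. Normalization factor = 12/2.51284 = 4.77547.
Fe per 12 O = 0.48619 × 4.77547 = 2.322.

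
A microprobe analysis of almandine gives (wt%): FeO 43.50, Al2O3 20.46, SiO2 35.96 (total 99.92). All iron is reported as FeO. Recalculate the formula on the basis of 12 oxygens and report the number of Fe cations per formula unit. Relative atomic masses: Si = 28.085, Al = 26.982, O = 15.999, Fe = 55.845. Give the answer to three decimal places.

43.50 wt% FeO ÷ 71.844 g/mol = 0.60548 mol, giving 0.60548 Fe and 0.60548 O.
20.46 wt% Al2O3 ÷ 101.961 g/mol = 0.20066 mol, giving 0.40132 Al and 0.60198 O.
35.96 wt% SiO2 ÷ 60.083 g/mol = 0.59851 mol, giving 0.59851 Si and 1.19702 O.
Oxygen sums to 2.40448; scaling by 12/2.40448 = 4.99068 puts the formula on 12 O.
Fe: 0.60548 × 4.99068 = 3.022 atoms per formula unit.

3.022 Fe apfu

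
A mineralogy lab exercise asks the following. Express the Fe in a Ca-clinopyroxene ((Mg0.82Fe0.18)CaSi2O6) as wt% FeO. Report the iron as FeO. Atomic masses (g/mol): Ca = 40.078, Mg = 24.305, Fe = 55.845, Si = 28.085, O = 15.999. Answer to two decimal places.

Molar mass of (Mg0.82Fe0.18)CaSi2O6 = 0.82×24.305 + 0.18×55.845 + 1×40.078 + 2×28.085 + 6×15.999 = 222.224 g/mol.
Each formula unit contains 0.18 Fe, equivalent to 0.18/1 = 0.1800 mol FeO.
M(FeO) = 1×55.845 + 1×15.999 = 71.844 g/mol.
Mass of FeO per formula unit = 0.1800 × 71.844 = 12.932 g.
FeO wt% = 12.932 / 222.224 × 100 = 5.82%.

5.82 wt%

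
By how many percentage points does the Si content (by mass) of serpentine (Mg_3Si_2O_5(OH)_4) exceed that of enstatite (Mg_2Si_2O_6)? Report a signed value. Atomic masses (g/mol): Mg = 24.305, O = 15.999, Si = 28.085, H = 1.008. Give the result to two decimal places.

-7.71 percentage points

M(Mg_3Si_2O_5(OH)_4) = 277.108 g/mol, so wt% Si = 56.170/277.108 × 100 = 20.27%.
M(Mg_2Si_2O_6) = 200.774 g/mol, so wt% Si = 56.170/200.774 × 100 = 27.98%.
20.27 − 27.98 = -7.71 pp.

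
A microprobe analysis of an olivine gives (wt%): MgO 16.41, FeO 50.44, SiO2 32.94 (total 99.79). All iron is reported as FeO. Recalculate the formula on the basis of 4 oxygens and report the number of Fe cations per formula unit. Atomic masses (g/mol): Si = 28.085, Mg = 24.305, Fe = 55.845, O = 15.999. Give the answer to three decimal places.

1.273 Fe apfu

MgO: 16.41/40.304 = 0.40716 mol → 0.40716 mol Mg, 0.40716 mol O.
FeO: 50.44/71.844 = 0.70208 mol → 0.70208 mol Fe, 0.70208 mol O.
SiO2: 32.94/60.083 = 0.54824 mol → 0.54824 mol Si, 1.09648 mol O.
Total oxygen = 2.20572 mol. Normalization factor = 4/2.20572 = 1.81347.
Fe per 4 O = 0.70208 × 1.81347 = 1.273.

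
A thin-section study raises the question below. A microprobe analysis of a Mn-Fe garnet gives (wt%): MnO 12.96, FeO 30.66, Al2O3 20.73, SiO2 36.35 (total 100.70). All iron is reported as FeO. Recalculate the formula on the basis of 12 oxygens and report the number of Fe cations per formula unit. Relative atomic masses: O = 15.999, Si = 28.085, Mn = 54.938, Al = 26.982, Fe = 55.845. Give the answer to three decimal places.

MnO (M=70.937): mol = 0.18270; Mn = 0.18270, O = 0.18270.
FeO (M=71.844): mol = 0.42676; Fe = 0.42676, O = 0.42676.
Al2O3 (M=101.961): mol = 0.20331; Al = 0.40662, O = 0.60993.
SiO2 (M=60.083): mol = 0.60500; Si = 0.60500, O = 1.21000.
ΣO = 2.42939; factor = 12/ΣO = 4.93951.
Fe apfu = 0.42676 × 4.93951 = 2.108.

2.108 Fe apfu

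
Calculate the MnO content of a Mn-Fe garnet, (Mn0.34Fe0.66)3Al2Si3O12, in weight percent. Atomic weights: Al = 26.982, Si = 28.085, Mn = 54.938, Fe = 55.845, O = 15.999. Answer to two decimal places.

Formula mass = 496.817 g/mol.
1.02 Mn → 1.0200 mol MnO per formula unit; M(MnO) = 70.937, so MnO mass = 72.356 g.
72.356/496.817 × 100 = 14.56 wt%.

14.56 wt%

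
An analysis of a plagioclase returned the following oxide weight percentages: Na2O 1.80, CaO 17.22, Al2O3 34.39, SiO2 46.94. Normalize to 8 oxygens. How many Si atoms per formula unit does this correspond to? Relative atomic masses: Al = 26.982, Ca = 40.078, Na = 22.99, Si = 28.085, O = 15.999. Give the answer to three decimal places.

Na2O: 1.80/61.979 = 0.02904 mol → 0.05808 mol Na, 0.02904 mol O.
CaO: 17.22/56.077 = 0.30708 mol → 0.30708 mol Ca, 0.30708 mol O.
Al2O3: 34.39/101.961 = 0.33729 mol → 0.67458 mol Al, 1.01187 mol O.
SiO2: 46.94/60.083 = 0.78125 mol → 0.78125 mol Si, 1.56250 mol O.
Total oxygen = 2.91049 mol. Normalization factor = 8/2.91049 = 2.74868.
Si per 8 O = 0.78125 × 2.74868 = 2.147.

2.147 Si apfu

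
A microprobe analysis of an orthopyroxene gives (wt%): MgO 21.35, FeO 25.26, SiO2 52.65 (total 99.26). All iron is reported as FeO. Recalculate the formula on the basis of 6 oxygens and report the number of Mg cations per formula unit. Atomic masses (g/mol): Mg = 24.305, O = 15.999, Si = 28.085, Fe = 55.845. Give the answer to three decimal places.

1.207 Mg apfu

21.35 wt% MgO ÷ 40.304 g/mol = 0.52972 mol, giving 0.52972 Mg and 0.52972 O.
25.26 wt% FeO ÷ 71.844 g/mol = 0.35160 mol, giving 0.35160 Fe and 0.35160 O.
52.65 wt% SiO2 ÷ 60.083 g/mol = 0.87629 mol, giving 0.87629 Si and 1.75258 O.
Oxygen sums to 2.63390; scaling by 6/2.63390 = 2.27799 puts the formula on 6 O.
Mg: 0.52972 × 2.27799 = 1.207 atoms per formula unit.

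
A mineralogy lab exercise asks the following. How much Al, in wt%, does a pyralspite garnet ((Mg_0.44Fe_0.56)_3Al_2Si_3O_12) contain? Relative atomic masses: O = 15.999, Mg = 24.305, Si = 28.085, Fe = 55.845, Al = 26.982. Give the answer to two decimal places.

Formula mass = 1.32×24.305 + 1.68×55.845 + 2×26.982 + 3×28.085 + 12×15.999 = 456.109 g/mol, of which 53.964 g is Al.
So Al makes up 53.964/456.109 = 0.1183 of the mass, i.e. 11.83%.

11.83 wt%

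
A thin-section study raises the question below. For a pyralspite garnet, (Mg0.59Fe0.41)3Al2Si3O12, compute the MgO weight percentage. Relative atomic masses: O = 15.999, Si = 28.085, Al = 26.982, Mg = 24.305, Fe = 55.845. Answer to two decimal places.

Molar mass of (Mg0.59Fe0.41)3Al2Si3O12 = 1.77*24.305 + 1.23*55.845 + 2*26.982 + 3*28.085 + 12*15.999 = 441.916 g/mol.
Each formula unit contains 1.77 Mg, equivalent to 1.77/1 = 1.7700 mol MgO.
M(MgO) = 1×24.305 + 1×15.999 = 40.304 g/mol.
Mass of MgO per formula unit = 1.7700 × 40.304 = 71.338 g.
MgO wt% = 71.338 / 441.916 × 100 = 16.14%.

16.14 wt%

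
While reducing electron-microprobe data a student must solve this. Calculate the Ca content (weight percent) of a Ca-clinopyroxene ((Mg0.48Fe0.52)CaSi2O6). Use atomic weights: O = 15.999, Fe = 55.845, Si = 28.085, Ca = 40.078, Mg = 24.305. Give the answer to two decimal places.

17.20 weight percent

Formula mass = 0.48·24.305 + 0.52·55.845 + 1·40.078 + 2·28.085 + 6·15.999 = 232.948 g/mol, of which 40.078 g is Ca.
So Ca makes up 40.078/232.948 = 0.1720 of the mass, i.e. 17.20%.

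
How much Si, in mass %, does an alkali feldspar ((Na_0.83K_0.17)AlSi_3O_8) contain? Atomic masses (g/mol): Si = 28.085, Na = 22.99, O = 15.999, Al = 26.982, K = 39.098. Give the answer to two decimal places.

31.80 mass %

Formula mass = 0.83*22.99 + 0.17*39.098 + 1*26.982 + 3*28.085 + 8*15.999 = 264.957 g/mol, of which 84.255 g is Si.
So Si makes up 84.255/264.957 = 0.3180 of the mass, i.e. 31.80%.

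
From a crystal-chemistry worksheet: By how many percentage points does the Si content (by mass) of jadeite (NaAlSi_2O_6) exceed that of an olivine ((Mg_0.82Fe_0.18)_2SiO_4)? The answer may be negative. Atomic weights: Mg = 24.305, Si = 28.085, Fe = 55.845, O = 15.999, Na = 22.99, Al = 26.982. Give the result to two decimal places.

M(NaAlSi_2O_6) = 202.136 g/mol, so wt% Si = 56.170/202.136 × 100 = 27.79%.
M((Mg_0.82Fe_0.18)_2SiO_4) = 152.045 g/mol, so wt% Si = 28.085/152.045 × 100 = 18.47%.
27.79 − 18.47 = 9.32 pp.

9.32 percentage points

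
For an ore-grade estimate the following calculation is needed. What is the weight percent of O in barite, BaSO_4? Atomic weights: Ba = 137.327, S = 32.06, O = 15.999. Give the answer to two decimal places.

Molar mass of BaSO_4: 1*137.327 + 1*32.06 + 4*15.999 = 233.383 g/mol.
Mass of O per formula unit: 4 × 15.999 = 63.996 g.
Weight fraction O = 63.996 / 233.383 = 0.2742.

27.42 wt%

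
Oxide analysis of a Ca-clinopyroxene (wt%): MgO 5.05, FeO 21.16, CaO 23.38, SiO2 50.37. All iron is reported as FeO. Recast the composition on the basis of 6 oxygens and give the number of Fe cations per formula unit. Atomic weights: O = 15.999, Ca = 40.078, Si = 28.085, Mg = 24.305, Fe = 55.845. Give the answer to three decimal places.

5.05 wt% MgO ÷ 40.304 g/mol = 0.12530 mol, giving 0.12530 Mg and 0.12530 O.
21.16 wt% FeO ÷ 71.844 g/mol = 0.29453 mol, giving 0.29453 Fe and 0.29453 O.
23.38 wt% CaO ÷ 56.077 g/mol = 0.41693 mol, giving 0.41693 Ca and 0.41693 O.
50.37 wt% SiO2 ÷ 60.083 g/mol = 0.83834 mol, giving 0.83834 Si and 1.67668 O.
Oxygen sums to 2.51344; scaling by 6/2.51344 = 2.38717 puts the formula on 6 O.
Fe: 0.29453 × 2.38717 = 0.703 atoms per formula unit.

0.703 Fe apfu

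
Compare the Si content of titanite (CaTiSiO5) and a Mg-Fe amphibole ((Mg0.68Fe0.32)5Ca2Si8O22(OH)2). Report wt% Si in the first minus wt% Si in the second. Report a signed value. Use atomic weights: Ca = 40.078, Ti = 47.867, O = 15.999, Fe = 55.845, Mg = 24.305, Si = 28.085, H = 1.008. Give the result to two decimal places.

Si in CaTiSiO5: molar mass 196.025 g/mol; 1×28.085 = 28.085 g → 14.33 wt%.
Si in (Mg0.68Fe0.32)5Ca2Si8O22(OH)2: molar mass 862.817 g/mol; 8×28.085 = 224.680 g → 26.04 wt%.
Difference = 14.33 − 26.04 = -11.71 percentage points.

-11.71 percentage points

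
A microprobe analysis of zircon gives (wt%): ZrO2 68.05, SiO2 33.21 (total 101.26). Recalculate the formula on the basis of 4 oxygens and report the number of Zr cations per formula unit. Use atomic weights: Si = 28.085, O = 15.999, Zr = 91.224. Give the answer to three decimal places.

68.05 wt% ZrO2 ÷ 123.222 g/mol = 0.55226 mol, giving 0.55226 Zr and 1.10452 O.
33.21 wt% SiO2 ÷ 60.083 g/mol = 0.55274 mol, giving 0.55274 Si and 1.10548 O.
Oxygen sums to 2.21000; scaling by 4/2.21000 = 1.80995 puts the formula on 4 O.
Zr: 0.55226 × 1.80995 = 1.000 atoms per formula unit.

1.000 Zr apfu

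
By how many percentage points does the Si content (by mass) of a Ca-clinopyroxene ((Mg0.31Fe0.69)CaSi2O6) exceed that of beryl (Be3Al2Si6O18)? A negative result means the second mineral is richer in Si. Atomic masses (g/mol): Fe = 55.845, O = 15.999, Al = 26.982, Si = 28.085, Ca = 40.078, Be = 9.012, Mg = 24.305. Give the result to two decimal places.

-7.78 percentage points

First mineral: 56.170 g Si in 238.310 g formula = 23.57 wt% Si.
Second mineral: 168.510 g Si in 537.492 g formula = 31.35 wt% Si.
23.57% − 31.35% gives a difference of -7.78 percentage points.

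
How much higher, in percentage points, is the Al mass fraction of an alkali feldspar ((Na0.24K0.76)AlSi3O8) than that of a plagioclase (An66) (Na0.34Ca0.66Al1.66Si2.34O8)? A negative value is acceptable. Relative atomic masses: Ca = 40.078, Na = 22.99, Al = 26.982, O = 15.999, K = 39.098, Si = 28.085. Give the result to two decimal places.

-6.59 percentage points

First mineral: 26.982 g Al in 274.461 g formula = 9.83 wt% Al.
Second mineral: 44.790 g Al in 272.769 g formula = 16.42 wt% Al.
9.83% − 16.42% gives a difference of -6.59 percentage points.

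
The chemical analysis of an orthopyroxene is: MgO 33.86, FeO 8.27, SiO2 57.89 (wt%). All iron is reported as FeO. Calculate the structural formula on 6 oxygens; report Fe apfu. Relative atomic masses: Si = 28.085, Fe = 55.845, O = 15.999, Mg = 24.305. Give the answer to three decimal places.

0.240 Fe apfu

MgO (M=40.304): mol = 0.84012; Mg = 0.84012, O = 0.84012.
FeO (M=71.844): mol = 0.11511; Fe = 0.11511, O = 0.11511.
SiO2 (M=60.083): mol = 0.96350; Si = 0.96350, O = 1.92700.
ΣO = 2.88223; factor = 6/ΣO = 2.08172.
Fe apfu = 0.11511 × 2.08172 = 0.240.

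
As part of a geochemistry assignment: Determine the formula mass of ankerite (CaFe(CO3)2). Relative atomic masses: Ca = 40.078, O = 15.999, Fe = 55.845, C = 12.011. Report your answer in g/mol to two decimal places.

215.94 g/mol

Ca: 1 × 40.078 = 40.0780
Fe: 1 × 55.845 = 55.8450
C: 2 × 12.011 = 24.0220
O: 6 × 15.999 = 95.9940
Summing the contributions gives the formula mass.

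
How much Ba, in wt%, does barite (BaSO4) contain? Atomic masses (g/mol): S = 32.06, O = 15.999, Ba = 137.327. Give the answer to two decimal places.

58.84 wt%

Molar mass of BaSO4: 1·137.327 + 1·32.06 + 4·15.999 = 233.383 g/mol.
Mass of Ba per formula unit: 1 × 137.327 = 137.327 g.
Weight fraction Ba = 137.327 / 233.383 = 0.5884.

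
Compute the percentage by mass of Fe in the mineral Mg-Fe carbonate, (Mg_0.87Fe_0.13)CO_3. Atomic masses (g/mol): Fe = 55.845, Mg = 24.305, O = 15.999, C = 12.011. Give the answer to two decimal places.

Formula mass = 0.87·24.305 + 0.13·55.845 + 1·12.011 + 3·15.999 = 88.413 g/mol, of which 7.260 g is Fe.
So Fe makes up 7.260/88.413 = 0.0821 of the mass, i.e. 8.21%.

8.21 wt%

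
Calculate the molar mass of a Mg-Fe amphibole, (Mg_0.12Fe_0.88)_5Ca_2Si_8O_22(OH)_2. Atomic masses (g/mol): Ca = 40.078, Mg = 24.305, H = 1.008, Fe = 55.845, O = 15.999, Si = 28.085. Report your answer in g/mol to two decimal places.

951.13 g/mol

The formula mass is the sum 0.60×24.305 + 4.40×55.845 + 2×40.078 + 8×28.085 + 24×15.999 + 2×1.008.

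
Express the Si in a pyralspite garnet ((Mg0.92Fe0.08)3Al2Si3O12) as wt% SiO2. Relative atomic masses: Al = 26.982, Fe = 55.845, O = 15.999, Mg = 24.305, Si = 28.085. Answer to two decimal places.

43.89 wt%

Formula mass = 410.692 g/mol.
3 Si → 3.0000 mol SiO2 per formula unit; M(SiO2) = 60.083, so SiO2 mass = 180.249 g.
180.249/410.692 × 100 = 43.89 wt%.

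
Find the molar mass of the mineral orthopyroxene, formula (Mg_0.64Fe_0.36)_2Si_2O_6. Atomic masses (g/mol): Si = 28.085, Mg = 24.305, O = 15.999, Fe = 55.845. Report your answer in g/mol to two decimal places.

223.48 g/mol

Mg: 1.28 × 24.305 = 31.1104
Fe: 0.72 × 55.845 = 40.2084
Si: 2 × 28.085 = 56.1700
O: 6 × 15.999 = 95.9940
Summing the contributions gives the formula mass.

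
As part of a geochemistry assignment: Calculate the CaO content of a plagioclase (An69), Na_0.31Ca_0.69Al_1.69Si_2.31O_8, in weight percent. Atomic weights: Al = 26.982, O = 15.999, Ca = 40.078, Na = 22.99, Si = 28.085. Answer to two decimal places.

14.16 wt%

Formula mass = 273.249 g/mol.
0.69 Ca → 0.6900 mol CaO per formula unit; M(CaO) = 56.077, so CaO mass = 38.693 g.
38.693/273.249 × 100 = 14.16 wt%.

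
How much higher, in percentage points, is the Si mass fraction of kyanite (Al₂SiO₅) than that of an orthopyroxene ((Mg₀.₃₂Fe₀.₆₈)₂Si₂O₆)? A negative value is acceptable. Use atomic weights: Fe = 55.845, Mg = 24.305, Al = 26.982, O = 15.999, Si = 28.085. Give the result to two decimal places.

M(Al₂SiO₅) = 162.044 g/mol, so wt% Si = 28.085/162.044 × 100 = 17.33%.
M((Mg₀.₃₂Fe₀.₆₈)₂Si₂O₆) = 243.668 g/mol, so wt% Si = 56.170/243.668 × 100 = 23.05%.
17.33 − 23.05 = -5.72 pp.

-5.72 percentage points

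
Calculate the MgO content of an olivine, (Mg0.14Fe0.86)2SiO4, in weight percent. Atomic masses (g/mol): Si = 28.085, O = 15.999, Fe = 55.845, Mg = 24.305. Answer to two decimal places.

Molar mass of (Mg0.14Fe0.86)2SiO4 = 0.28*24.305 + 1.72*55.845 + 1*28.085 + 4*15.999 = 194.940 g/mol.
Each formula unit contains 0.28 Mg, equivalent to 0.28/1 = 0.2800 mol MgO.
M(MgO) = 1×24.305 + 1×15.999 = 40.304 g/mol.
Mass of MgO per formula unit = 0.2800 × 40.304 = 11.285 g.
MgO wt% = 11.285 / 194.940 × 100 = 5.79%.

5.79 wt%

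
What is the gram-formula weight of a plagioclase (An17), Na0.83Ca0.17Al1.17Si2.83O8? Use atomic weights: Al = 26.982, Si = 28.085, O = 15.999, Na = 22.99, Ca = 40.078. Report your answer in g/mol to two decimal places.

M = 0.83×22.99 + 0.17×40.078 + 1.17×26.982 + 2.83×28.085 + 8×15.999

264.94 g/mol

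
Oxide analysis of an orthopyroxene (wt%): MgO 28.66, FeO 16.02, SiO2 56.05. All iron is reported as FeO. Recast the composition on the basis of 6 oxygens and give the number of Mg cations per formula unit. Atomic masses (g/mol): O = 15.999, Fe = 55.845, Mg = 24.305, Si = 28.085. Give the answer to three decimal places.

1.524 Mg apfu

28.66 wt% MgO ÷ 40.304 g/mol = 0.71110 mol, giving 0.71110 Mg and 0.71110 O.
16.02 wt% FeO ÷ 71.844 g/mol = 0.22298 mol, giving 0.22298 Fe and 0.22298 O.
56.05 wt% SiO2 ÷ 60.083 g/mol = 0.93288 mol, giving 0.93288 Si and 1.86576 O.
Oxygen sums to 2.79984; scaling by 6/2.79984 = 2.14298 puts the formula on 6 O.
Mg: 0.71110 × 2.14298 = 1.524 atoms per formula unit.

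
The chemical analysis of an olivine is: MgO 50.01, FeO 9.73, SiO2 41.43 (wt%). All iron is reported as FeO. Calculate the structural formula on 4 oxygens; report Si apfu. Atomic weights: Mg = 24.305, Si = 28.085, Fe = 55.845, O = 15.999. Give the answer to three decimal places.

1.001 Si apfu

MgO (M=40.304): mol = 1.24082; Mg = 1.24082, O = 1.24082.
FeO (M=71.844): mol = 0.13543; Fe = 0.13543, O = 0.13543.
SiO2 (M=60.083): mol = 0.68955; Si = 0.68955, O = 1.37910.
ΣO = 2.75535; factor = 4/ΣO = 1.45172.
Si apfu = 0.68955 × 1.45172 = 1.001.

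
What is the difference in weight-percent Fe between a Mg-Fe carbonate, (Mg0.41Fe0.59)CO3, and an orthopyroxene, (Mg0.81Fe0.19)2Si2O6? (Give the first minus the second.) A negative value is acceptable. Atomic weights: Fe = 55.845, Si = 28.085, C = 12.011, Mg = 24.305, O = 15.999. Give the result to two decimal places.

22.04 percentage points

First mineral: 32.949 g Fe in 102.922 g formula = 32.01 wt% Fe.
Second mineral: 21.221 g Fe in 212.759 g formula = 9.97 wt% Fe.
32.01% − 9.97% gives a difference of 22.04 percentage points.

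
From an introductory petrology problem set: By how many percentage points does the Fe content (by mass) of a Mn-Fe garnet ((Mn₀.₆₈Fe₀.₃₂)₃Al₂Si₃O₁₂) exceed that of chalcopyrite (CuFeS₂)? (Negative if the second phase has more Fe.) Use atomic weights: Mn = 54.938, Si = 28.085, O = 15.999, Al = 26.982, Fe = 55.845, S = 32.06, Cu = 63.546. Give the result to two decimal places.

M((Mn₀.₆₈Fe₀.₃₂)₃Al₂Si₃O₁₂) = 495.892 g/mol, so wt% Fe = 53.611/495.892 × 100 = 10.81%.
M(CuFeS₂) = 183.511 g/mol, so wt% Fe = 55.845/183.511 × 100 = 30.43%.
10.81 − 30.43 = -19.62 pp.

-19.62 percentage points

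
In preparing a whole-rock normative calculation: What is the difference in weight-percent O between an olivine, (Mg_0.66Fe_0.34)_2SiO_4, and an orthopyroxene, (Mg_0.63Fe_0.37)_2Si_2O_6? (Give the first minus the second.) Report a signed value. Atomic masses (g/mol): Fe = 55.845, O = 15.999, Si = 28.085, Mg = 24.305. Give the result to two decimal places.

O in (Mg_0.66Fe_0.34)_2SiO_4: molar mass 162.138 g/mol; 4×15.999 = 63.996 g → 39.47 wt%.
O in (Mg_0.63Fe_0.37)_2Si_2O_6: molar mass 224.114 g/mol; 6×15.999 = 95.994 g → 42.83 wt%.
Difference = 39.47 − 42.83 = -3.36 percentage points.

-3.36 percentage points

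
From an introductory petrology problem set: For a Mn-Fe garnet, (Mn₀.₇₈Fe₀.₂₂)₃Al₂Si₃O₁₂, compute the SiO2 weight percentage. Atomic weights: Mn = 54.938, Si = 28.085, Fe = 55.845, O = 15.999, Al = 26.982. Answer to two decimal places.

M((Mn₀.₇₈Fe₀.₂₂)₃Al₂Si₃O₁₂) = 495.620 g/mol; M(SiO2) = 60.083 g/mol.
Moles SiO2 per formula unit = 3 Si ÷ 1 = 3.0000.
SiO2 fraction = (3.0000 × 60.083) / 495.620 = 180.249/495.620 = 0.3637.

36.37 wt%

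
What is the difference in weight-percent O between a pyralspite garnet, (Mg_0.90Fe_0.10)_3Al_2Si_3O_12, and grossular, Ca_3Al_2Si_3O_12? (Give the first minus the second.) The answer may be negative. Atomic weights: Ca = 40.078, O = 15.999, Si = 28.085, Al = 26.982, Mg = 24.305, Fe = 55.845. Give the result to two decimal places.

3.91 percentage points

O in (Mg_0.90Fe_0.10)_3Al_2Si_3O_12: molar mass 412.584 g/mol; 12×15.999 = 191.988 g → 46.53 wt%.
O in Ca_3Al_2Si_3O_12: molar mass 450.441 g/mol; 12×15.999 = 191.988 g → 42.62 wt%.
Difference = 46.53 − 42.62 = 3.91 percentage points.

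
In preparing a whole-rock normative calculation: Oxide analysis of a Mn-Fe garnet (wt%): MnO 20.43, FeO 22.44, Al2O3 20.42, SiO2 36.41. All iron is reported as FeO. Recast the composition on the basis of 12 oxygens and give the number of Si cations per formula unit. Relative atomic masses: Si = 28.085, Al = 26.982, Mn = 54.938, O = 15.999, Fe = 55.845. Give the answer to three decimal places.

3.013 Si apfu

20.43 wt% MnO ÷ 70.937 g/mol = 0.28800 mol, giving 0.28800 Mn and 0.28800 O.
22.44 wt% FeO ÷ 71.844 g/mol = 0.31234 mol, giving 0.31234 Fe and 0.31234 O.
20.42 wt% Al2O3 ÷ 101.961 g/mol = 0.20027 mol, giving 0.40054 Al and 0.60081 O.
36.41 wt% SiO2 ÷ 60.083 g/mol = 0.60600 mol, giving 0.60600 Si and 1.21200 O.
Oxygen sums to 2.41315; scaling by 12/2.41315 = 4.97275 puts the formula on 12 O.
Si: 0.60600 × 4.97275 = 3.013 atoms per formula unit.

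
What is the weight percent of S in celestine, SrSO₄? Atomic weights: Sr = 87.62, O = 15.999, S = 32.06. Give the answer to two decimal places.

17.45 mass %

M(SrSO₄) = 183.676 g/mol.
S contributes 1 × 32.06 = 32.060 g per mole.
32.060/183.676 = 0.1745 → 17.45%.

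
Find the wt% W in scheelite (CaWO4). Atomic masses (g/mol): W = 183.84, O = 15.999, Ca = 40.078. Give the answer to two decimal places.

63.85 weight percent

Molar mass of CaWO4: 1×40.078 + 1×183.84 + 4×15.999 = 287.914 g/mol.
Mass of W per formula unit: 1 × 183.84 = 183.840 g.
Weight fraction W = 183.840 / 287.914 = 0.6385.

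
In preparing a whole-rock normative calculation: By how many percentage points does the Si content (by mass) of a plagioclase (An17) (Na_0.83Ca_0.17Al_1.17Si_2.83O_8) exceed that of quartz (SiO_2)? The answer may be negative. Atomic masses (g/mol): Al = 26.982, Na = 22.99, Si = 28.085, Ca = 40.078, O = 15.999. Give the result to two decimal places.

-16.74 percentage points

First mineral: 79.481 g Si in 264.936 g formula = 30.00 wt% Si.
Second mineral: 28.085 g Si in 60.083 g formula = 46.74 wt% Si.
30.00% − 46.74% gives a difference of -16.74 percentage points.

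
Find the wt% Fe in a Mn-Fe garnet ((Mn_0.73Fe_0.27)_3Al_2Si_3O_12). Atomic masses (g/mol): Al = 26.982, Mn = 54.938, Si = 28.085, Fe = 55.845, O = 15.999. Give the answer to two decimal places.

9.12 wt%

M((Mn_0.73Fe_0.27)_3Al_2Si_3O_12) = 495.756 g/mol.
Fe contributes 0.81 × 55.845 = 45.234 g per mole.
45.234/495.756 = 0.0912 → 9.12%.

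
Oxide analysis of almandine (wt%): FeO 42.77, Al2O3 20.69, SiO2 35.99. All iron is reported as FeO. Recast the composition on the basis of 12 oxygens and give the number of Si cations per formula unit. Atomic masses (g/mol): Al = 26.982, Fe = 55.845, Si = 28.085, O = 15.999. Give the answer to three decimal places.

FeO (M=71.844): mol = 0.59532; Fe = 0.59532, O = 0.59532.
Al2O3 (M=101.961): mol = 0.20292; Al = 0.40584, O = 0.60876.
SiO2 (M=60.083): mol = 0.59900; Si = 0.59900, O = 1.19800.
ΣO = 2.40208; factor = 12/ΣO = 4.99567.
Si apfu = 0.59900 × 4.99567 = 2.992.

2.992 Si apfu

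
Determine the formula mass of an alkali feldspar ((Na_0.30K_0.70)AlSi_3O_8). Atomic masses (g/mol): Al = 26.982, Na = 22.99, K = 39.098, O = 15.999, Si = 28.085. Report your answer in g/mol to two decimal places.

273.49 g/mol

The formula mass is the sum 0.30*22.99 + 0.70*39.098 + 1*26.982 + 3*28.085 + 8*15.999.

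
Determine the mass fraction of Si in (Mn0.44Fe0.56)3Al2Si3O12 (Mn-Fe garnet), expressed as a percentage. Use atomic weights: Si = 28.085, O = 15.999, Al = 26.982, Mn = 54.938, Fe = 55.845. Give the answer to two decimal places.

16.97 weight percent

Molar mass of (Mn0.44Fe0.56)3Al2Si3O12: 1.32×54.938 + 1.68×55.845 + 2×26.982 + 3×28.085 + 12×15.999 = 496.545 g/mol.
Mass of Si per formula unit: 3 × 28.085 = 84.255 g.
Weight fraction Si = 84.255 / 496.545 = 0.1697.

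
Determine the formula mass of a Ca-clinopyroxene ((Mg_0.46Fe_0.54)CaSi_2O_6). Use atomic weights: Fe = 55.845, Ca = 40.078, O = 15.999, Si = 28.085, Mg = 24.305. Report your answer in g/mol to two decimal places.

233.58 g/mol

The formula mass is the sum 0.46(24.305) + 0.54(55.845) + 1(40.078) + 2(28.085) + 6(15.999).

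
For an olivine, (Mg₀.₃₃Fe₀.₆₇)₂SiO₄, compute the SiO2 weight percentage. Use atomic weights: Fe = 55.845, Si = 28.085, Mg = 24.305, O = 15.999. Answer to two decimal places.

32.84 wt%

Molar mass of (Mg₀.₃₃Fe₀.₆₇)₂SiO₄ = 0.66*24.305 + 1.34*55.845 + 1*28.085 + 4*15.999 = 182.955 g/mol.
Each formula unit contains 1 Si, equivalent to 1/1 = 1.0000 mol SiO2.
M(SiO2) = 1×28.085 + 2×15.999 = 60.083 g/mol.
Mass of SiO2 per formula unit = 1.0000 × 60.083 = 60.083 g.
SiO2 wt% = 60.083 / 182.955 × 100 = 32.84%.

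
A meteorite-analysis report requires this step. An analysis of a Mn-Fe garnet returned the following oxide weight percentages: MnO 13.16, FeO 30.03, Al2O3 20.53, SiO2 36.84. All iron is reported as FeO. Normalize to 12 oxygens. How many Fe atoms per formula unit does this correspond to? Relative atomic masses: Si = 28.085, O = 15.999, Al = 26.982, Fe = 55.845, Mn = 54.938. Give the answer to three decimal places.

13.16 wt% MnO ÷ 70.937 g/mol = 0.18552 mol, giving 0.18552 Mn and 0.18552 O.
30.03 wt% FeO ÷ 71.844 g/mol = 0.41799 mol, giving 0.41799 Fe and 0.41799 O.
20.53 wt% Al2O3 ÷ 101.961 g/mol = 0.20135 mol, giving 0.40270 Al and 0.60405 O.
36.84 wt% SiO2 ÷ 60.083 g/mol = 0.61315 mol, giving 0.61315 Si and 1.22630 O.
Oxygen sums to 2.43386; scaling by 12/2.43386 = 4.93044 puts the formula on 12 O.
Fe: 0.41799 × 4.93044 = 2.061 atoms per formula unit.

2.061 Fe apfu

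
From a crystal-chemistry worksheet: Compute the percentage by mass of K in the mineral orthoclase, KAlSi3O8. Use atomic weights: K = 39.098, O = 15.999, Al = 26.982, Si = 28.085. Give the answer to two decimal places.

14.05 wt%

Molar mass of KAlSi3O8: 1·39.098 + 1·26.982 + 3·28.085 + 8·15.999 = 278.327 g/mol.
Mass of K per formula unit: 1 × 39.098 = 39.098 g.
Weight fraction K = 39.098 / 278.327 = 0.1405.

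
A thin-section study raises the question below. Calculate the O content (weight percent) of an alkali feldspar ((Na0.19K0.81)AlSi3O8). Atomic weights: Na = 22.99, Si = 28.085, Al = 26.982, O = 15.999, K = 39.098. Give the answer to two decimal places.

46.50 weight percent

Formula mass = 0.19×22.99 + 0.81×39.098 + 1×26.982 + 3×28.085 + 8×15.999 = 275.266 g/mol, of which 127.992 g is O.
So O makes up 127.992/275.266 = 0.4650 of the mass, i.e. 46.50%.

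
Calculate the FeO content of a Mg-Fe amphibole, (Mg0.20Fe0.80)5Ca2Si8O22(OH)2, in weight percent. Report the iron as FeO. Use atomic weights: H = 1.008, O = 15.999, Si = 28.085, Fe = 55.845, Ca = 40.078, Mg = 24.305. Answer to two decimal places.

30.62 wt%

Molar mass of (Mg0.20Fe0.80)5Ca2Si8O22(OH)2 = 1*24.305 + 4*55.845 + 2*40.078 + 8*28.085 + 24*15.999 + 2*1.008 = 938.513 g/mol.
Each formula unit contains 4 Fe, equivalent to 4/1 = 4.0000 mol FeO.
M(FeO) = 1×55.845 + 1×15.999 = 71.844 g/mol.
Mass of FeO per formula unit = 4.0000 × 71.844 = 287.376 g.
FeO wt% = 287.376 / 938.513 × 100 = 30.62%.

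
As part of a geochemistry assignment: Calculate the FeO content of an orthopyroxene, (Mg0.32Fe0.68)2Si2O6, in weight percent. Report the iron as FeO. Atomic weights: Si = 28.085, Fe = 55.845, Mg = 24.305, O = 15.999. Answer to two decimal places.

40.10 wt%

Molar mass of (Mg0.32Fe0.68)2Si2O6 = 0.64·24.305 + 1.36·55.845 + 2·28.085 + 6·15.999 = 243.668 g/mol.
Each formula unit contains 1.36 Fe, equivalent to 1.36/1 = 1.3600 mol FeO.
M(FeO) = 1×55.845 + 1×15.999 = 71.844 g/mol.
Mass of FeO per formula unit = 1.3600 × 71.844 = 97.708 g.
FeO wt% = 97.708 / 243.668 × 100 = 40.10%.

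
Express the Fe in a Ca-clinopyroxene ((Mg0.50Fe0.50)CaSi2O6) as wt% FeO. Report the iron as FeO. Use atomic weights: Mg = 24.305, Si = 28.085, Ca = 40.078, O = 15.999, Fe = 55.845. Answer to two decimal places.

15.46 wt%

M((Mg0.50Fe0.50)CaSi2O6) = 232.317 g/mol; M(FeO) = 71.844 g/mol.
Moles FeO per formula unit = 0.50 Fe ÷ 1 = 0.5000.
FeO fraction = (0.5000 × 71.844) / 232.317 = 35.922/232.317 = 0.1546.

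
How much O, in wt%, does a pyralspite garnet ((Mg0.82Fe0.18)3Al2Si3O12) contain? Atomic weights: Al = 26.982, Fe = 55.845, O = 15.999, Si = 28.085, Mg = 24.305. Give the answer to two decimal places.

M((Mg0.82Fe0.18)3Al2Si3O12) = 420.154 g/mol.
O contributes 12 × 15.999 = 191.988 g per mole.
191.988/420.154 = 0.4569 → 45.69%.

45.69 wt%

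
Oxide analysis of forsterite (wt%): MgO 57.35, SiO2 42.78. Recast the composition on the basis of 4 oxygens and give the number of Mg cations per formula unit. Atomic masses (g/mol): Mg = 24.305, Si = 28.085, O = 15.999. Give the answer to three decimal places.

MgO (M=40.304): mol = 1.42294; Mg = 1.42294, O = 1.42294.
SiO2 (M=60.083): mol = 0.71202; Si = 0.71202, O = 1.42404.
ΣO = 2.84698; factor = 4/ΣO = 1.40500.
Mg apfu = 1.42294 × 1.40500 = 1.999.

1.999 Mg apfu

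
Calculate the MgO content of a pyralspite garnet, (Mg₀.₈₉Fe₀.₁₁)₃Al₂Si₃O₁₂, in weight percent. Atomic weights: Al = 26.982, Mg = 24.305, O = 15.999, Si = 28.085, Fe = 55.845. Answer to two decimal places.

Molar mass of (Mg₀.₈₉Fe₀.₁₁)₃Al₂Si₃O₁₂ = 2.67·24.305 + 0.33·55.845 + 2·26.982 + 3·28.085 + 12·15.999 = 413.530 g/mol.
Each formula unit contains 2.67 Mg, equivalent to 2.67/1 = 2.6700 mol MgO.
M(MgO) = 1×24.305 + 1×15.999 = 40.304 g/mol.
Mass of MgO per formula unit = 2.6700 × 40.304 = 107.612 g.
MgO wt% = 107.612 / 413.530 × 100 = 26.02%.

26.02 wt%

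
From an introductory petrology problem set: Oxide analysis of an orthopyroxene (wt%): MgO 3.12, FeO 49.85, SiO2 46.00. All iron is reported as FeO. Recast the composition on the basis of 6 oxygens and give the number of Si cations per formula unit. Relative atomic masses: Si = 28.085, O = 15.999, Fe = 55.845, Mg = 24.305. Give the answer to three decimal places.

1.995 Si apfu

MgO: 3.12/40.304 = 0.07741 mol → 0.07741 mol Mg, 0.07741 mol O.
FeO: 49.85/71.844 = 0.69386 mol → 0.69386 mol Fe, 0.69386 mol O.
SiO2: 46.00/60.083 = 0.76561 mol → 0.76561 mol Si, 1.53122 mol O.
Total oxygen = 2.30249 mol. Normalization factor = 6/2.30249 = 2.60587.
Si per 6 O = 0.76561 × 2.60587 = 1.995.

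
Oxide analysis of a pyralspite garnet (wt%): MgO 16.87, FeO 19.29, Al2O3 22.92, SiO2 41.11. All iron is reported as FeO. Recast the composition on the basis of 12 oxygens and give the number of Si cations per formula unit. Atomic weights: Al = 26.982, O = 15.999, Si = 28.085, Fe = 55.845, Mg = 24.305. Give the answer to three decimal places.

16.87 wt% MgO ÷ 40.304 g/mol = 0.41857 mol, giving 0.41857 Mg and 0.41857 O.
19.29 wt% FeO ÷ 71.844 g/mol = 0.26850 mol, giving 0.26850 Fe and 0.26850 O.
22.92 wt% Al2O3 ÷ 101.961 g/mol = 0.22479 mol, giving 0.44958 Al and 0.67437 O.
41.11 wt% SiO2 ÷ 60.083 g/mol = 0.68422 mol, giving 0.68422 Si and 1.36844 O.
Oxygen sums to 2.72988; scaling by 12/2.72988 = 4.39580 puts the formula on 12 O.
Si: 0.68422 × 4.39580 = 3.008 atoms per formula unit.

3.008 Si apfu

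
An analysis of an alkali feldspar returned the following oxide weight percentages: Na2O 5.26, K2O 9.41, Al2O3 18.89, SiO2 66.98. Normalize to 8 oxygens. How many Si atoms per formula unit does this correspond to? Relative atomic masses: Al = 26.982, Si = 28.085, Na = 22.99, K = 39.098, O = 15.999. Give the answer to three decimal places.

Na2O: 5.26/61.979 = 0.08487 mol → 0.16974 mol Na, 0.08487 mol O.
K2O: 9.41/94.195 = 0.09990 mol → 0.19980 mol K, 0.09990 mol O.
Al2O3: 18.89/101.961 = 0.18527 mol → 0.37054 mol Al, 0.55581 mol O.
SiO2: 66.98/60.083 = 1.11479 mol → 1.11479 mol Si, 2.22958 mol O.
Total oxygen = 2.97016 mol. Normalization factor = 8/2.97016 = 2.69346.
Si per 8 O = 1.11479 × 2.69346 = 3.003.

3.003 Si apfu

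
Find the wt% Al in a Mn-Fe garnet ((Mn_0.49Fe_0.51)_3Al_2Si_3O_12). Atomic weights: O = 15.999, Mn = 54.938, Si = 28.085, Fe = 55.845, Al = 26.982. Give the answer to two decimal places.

Formula mass = 1.47·54.938 + 1.53·55.845 + 2·26.982 + 3·28.085 + 12·15.999 = 496.409 g/mol, of which 53.964 g is Al.
So Al makes up 53.964/496.409 = 0.1087 of the mass, i.e. 10.87%.

10.87 wt%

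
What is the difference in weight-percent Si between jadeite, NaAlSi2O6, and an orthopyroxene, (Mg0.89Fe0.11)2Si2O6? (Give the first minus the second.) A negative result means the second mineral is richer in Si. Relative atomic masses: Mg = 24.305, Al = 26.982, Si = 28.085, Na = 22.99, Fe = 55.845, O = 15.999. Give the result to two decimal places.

M(NaAlSi2O6) = 202.136 g/mol, so wt% Si = 56.170/202.136 × 100 = 27.79%.
M((Mg0.89Fe0.11)2Si2O6) = 207.713 g/mol, so wt% Si = 56.170/207.713 × 100 = 27.04%.
27.79 − 27.04 = 0.75 pp.

0.75 percentage points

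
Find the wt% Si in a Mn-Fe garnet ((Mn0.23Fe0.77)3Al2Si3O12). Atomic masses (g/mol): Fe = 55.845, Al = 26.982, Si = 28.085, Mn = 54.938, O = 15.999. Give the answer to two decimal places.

16.95 wt%

Formula mass = 0.69·54.938 + 2.31·55.845 + 2·26.982 + 3·28.085 + 12·15.999 = 497.116 g/mol, of which 84.255 g is Si.
So Si makes up 84.255/497.116 = 0.1695 of the mass, i.e. 16.95%.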